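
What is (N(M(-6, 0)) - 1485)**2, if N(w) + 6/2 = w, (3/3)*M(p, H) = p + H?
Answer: 2232036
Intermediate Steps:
M(p, H) = H + p (M(p, H) = p + H = H + p)
N(w) = -3 + w
(N(M(-6, 0)) - 1485)**2 = ((-3 + (0 - 6)) - 1485)**2 = ((-3 - 6) - 1485)**2 = (-9 - 1485)**2 = (-1494)**2 = 2232036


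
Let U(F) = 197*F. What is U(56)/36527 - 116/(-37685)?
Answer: 419978052/1376519995 ≈ 0.30510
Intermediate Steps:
U(56)/36527 - 116/(-37685) = (197*56)/36527 - 116/(-37685) = 11032*(1/36527) - 116*(-1/37685) = 11032/36527 + 116/37685 = 419978052/1376519995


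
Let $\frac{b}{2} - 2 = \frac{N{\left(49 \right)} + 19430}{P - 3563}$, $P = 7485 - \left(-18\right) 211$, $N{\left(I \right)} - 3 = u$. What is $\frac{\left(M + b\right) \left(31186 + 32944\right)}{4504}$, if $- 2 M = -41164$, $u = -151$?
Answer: $\frac{254856602473}{869272} \approx 2.9318 \cdot 10^{5}$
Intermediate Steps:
$N{\left(I \right)} = -148$ ($N{\left(I \right)} = 3 - 151 = -148$)
$M = 20582$ ($M = \left(- \frac{1}{2}\right) \left(-41164\right) = 20582$)
$P = 11283$ ($P = 7485 - -3798 = 7485 + 3798 = 11283$)
$b = \frac{17361}{1930}$ ($b = 4 + 2 \frac{-148 + 19430}{11283 - 3563} = 4 + 2 \cdot \frac{19282}{7720} = 4 + 2 \cdot 19282 \cdot \frac{1}{7720} = 4 + 2 \cdot \frac{9641}{3860} = 4 + \frac{9641}{1930} = \frac{17361}{1930} \approx 8.9953$)
$\frac{\left(M + b\right) \left(31186 + 32944\right)}{4504} = \frac{\left(20582 + \frac{17361}{1930}\right) \left(31186 + 32944\right)}{4504} = \frac{39740621}{1930} \cdot 64130 \cdot \frac{1}{4504} = \frac{254856602473}{193} \cdot \frac{1}{4504} = \frac{254856602473}{869272}$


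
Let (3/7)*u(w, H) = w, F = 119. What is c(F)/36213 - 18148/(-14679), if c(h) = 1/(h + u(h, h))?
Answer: 5320138351/4303190790 ≈ 1.2363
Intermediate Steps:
u(w, H) = 7*w/3
c(h) = 3/(10*h) (c(h) = 1/(h + 7*h/3) = 1/(10*h/3) = 3/(10*h))
c(F)/36213 - 18148/(-14679) = ((3/10)/119)/36213 - 18148/(-14679) = ((3/10)*(1/119))*(1/36213) - 18148*(-1/14679) = (3/1190)*(1/36213) + 18148/14679 = 1/14364490 + 18148/14679 = 5320138351/4303190790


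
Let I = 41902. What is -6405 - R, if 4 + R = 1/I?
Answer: -268214703/41902 ≈ -6401.0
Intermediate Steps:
R = -167607/41902 (R = -4 + 1/41902 = -167607/41902 ≈ -4.0000)
-6405 - R = -6405 - 1*(-167607/41902) = -6405 + 167607/41902 = -268214703/41902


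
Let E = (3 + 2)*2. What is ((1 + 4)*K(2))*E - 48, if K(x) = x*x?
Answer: 152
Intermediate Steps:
K(x) = x²
E = 10 (E = 5*2 = 10)
((1 + 4)*K(2))*E - 48 = ((1 + 4)*2²)*10 - 48 = (5*4)*10 - 48 = 20*10 - 48 = 200 - 48 = 152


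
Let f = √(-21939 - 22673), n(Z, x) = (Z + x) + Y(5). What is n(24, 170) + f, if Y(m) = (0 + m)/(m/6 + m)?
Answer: 1364/7 + 2*I*√11153 ≈ 194.86 + 211.22*I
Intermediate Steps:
Y(m) = 6/7 (Y(m) = m/(m*(⅙) + m) = m/(m/6 + m) = m/((7*m/6)) = m*(6/(7*m)) = 6/7)
n(Z, x) = 6/7 + Z + x (n(Z, x) = (Z + x) + 6/7 = 6/7 + Z + x)
f = 2*I*√11153 (f = √(-44612) = 2*I*√11153 ≈ 211.22*I)
n(24, 170) + f = (6/7 + 24 + 170) + 2*I*√11153 = 1364/7 + 2*I*√11153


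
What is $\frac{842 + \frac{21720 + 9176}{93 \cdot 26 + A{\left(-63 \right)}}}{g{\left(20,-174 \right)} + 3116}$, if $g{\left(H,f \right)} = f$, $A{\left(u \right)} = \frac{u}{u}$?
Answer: $\frac{1033847}{3558349} \approx 0.29054$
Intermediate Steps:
$A{\left(u \right)} = 1$
$\frac{842 + \frac{21720 + 9176}{93 \cdot 26 + A{\left(-63 \right)}}}{g{\left(20,-174 \right)} + 3116} = \frac{842 + \frac{21720 + 9176}{93 \cdot 26 + 1}}{-174 + 3116} = \frac{842 + \frac{30896}{2418 + 1}}{2942} = \left(842 + \frac{30896}{2419}\right) \frac{1}{2942} = \frac{2067694}{2419} \cdot \frac{1}{2942} = \frac{1033847}{3558349}$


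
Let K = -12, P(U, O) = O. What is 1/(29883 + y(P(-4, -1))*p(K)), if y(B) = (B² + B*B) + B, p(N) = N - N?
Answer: 1/29883 ≈ 3.3464e-5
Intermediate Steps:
p(N) = 0
y(B) = B + 2*B² (y(B) = (B² + B²) + B = 2*B² + B = B + 2*B²)
1/(29883 + y(P(-4, -1))*p(K)) = 1/(29883 - (1 + 2*(-1))*0) = 1/(29883 - (1 - 2)*0) = 1/(29883 - 1*(-1)*0) = 1/(29883 + 1*0) = 1/(29883 + 0) = 1/29883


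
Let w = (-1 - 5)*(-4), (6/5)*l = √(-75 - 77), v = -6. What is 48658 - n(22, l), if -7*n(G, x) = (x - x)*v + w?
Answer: 340630/7 ≈ 48661.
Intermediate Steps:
l = 5*I*√38/3 (l = 5*√(-75 - 77)/6 = 5*√(-152)/6 = 5*(2*I*√38)/6 = 5*I*√38/3 ≈ 10.274*I)
w = 24 (w = -6*(-4) = 24)
n(G, x) = -24/7 (n(G, x) = -((x - x)*(-6) + 24)/7 = -(0*(-6) + 24)/7 = -(0 + 24)/7 = -⅐*24 = -24/7)
48658 - n(22, l) = 48658 - 1*(-24/7) = 48658 + 24/7 = 340630/7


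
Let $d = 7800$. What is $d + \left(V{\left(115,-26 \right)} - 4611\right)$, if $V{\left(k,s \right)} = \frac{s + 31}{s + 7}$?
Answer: $\frac{60586}{19} \approx 3188.7$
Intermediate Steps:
$V{\left(k,s \right)} = \frac{31 + s}{7 + s}$
$d + \left(V{\left(115,-26 \right)} - 4611\right) = 7800 - \left(4611 - \frac{31 - 26}{7 - 26}\right) = 7800 - \left(4611 - \frac{1}{-19} \cdot 5\right) = 7800 - \frac{87614}{19} = \frac{60586}{19}$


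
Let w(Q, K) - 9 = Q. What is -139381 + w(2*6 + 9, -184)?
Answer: -139351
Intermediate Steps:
w(Q, K) = 9 + Q
-139381 + w(2*6 + 9, -184) = -139381 + (9 + (2*6 + 9)) = -139381 + (9 + (12 + 9)) = -139381 + (9 + 21) = -139381 + 30 = -139351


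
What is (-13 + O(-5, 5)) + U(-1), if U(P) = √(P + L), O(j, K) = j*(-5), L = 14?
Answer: 12 + √13 ≈ 15.606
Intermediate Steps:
O(j, K) = -5*j
U(P) = √(14 + P) (U(P) = √(P + 14) = √(14 + P))
(-13 + O(-5, 5)) + U(-1) = (-13 - 5*(-5)) + √(14 - 1) = (-13 + 25) + √13 = 12 + √13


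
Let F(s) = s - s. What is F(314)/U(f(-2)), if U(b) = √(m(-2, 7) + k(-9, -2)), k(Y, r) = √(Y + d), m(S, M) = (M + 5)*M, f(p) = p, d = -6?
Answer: 0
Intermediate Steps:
m(S, M) = M*(5 + M) (m(S, M) = (5 + M)*M = M*(5 + M))
F(s) = 0
k(Y, r) = √(-6 + Y) (k(Y, r) = √(Y - 6) = √(-6 + Y))
U(b) = √(84 + I*√15) (U(b) = √(7*(5 + 7) + √(-6 - 9)) = √(7*12 + √(-15)) = √(84 + I*√15))
F(314)/U(f(-2)) = 0/(√(84 + I*√15)) = 0/√(84 + I*√15) = 0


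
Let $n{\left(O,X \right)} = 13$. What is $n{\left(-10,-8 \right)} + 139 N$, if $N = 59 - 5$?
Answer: $7519$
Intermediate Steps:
$N = 54$ ($N = 59 - 5 = 54$)
$n{\left(-10,-8 \right)} + 139 N = 13 + 139 \cdot 54 = 13 + 7506 = 7519$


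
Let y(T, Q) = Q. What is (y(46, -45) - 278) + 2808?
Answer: 2485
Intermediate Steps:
(y(46, -45) - 278) + 2808 = (-45 - 278) + 2808 = -323 + 2808 = 2485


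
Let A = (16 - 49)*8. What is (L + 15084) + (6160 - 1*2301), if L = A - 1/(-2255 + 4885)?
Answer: 49125769/2630 ≈ 18679.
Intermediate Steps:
A = -264 (A = -33*8 = -264)
L = -694321/2630 (L = -264 - 1/(-2255 + 4885) = -264 - 1/2630 = -694321/2630 ≈ -264.00)
(L + 15084) + (6160 - 1*2301) = (-694321/2630 + 15084) + (6160 - 1*2301) = 38976599/2630 + (6160 - 2301) = 38976599/2630 + 3859 = 49125769/2630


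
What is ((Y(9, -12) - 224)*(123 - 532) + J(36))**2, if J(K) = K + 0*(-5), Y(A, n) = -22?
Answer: 10130422500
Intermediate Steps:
J(K) = K (J(K) = K + 0 = K)
((Y(9, -12) - 224)*(123 - 532) + J(36))**2 = ((-22 - 224)*(123 - 532) + 36)**2 = (-246*(-409) + 36)**2 = (100614 + 36)**2 = 100650**2 = 10130422500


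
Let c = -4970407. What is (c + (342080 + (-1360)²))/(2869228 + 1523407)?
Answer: -2778727/4392635 ≈ -0.63259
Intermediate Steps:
(c + (342080 + (-1360)²))/(2869228 + 1523407) = (-4970407 + (342080 + (-1360)²))/(2869228 + 1523407) = (-4970407 + (342080 + 1849600))/4392635 = (-4970407 + 2191680)*(1/4392635) = -2778727*1/4392635 = -2778727/4392635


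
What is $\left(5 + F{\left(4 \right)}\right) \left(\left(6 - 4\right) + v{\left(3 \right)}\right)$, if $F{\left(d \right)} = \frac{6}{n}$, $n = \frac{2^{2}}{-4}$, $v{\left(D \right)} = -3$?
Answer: $1$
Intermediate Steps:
$n = -1$ ($n = 4 \left(- \frac{1}{4}\right) = -1$)
$F{\left(d \right)} = -6$ ($F{\left(d \right)} = \frac{6}{-1} = 6 \left(-1\right) = -6$)
$\left(5 + F{\left(4 \right)}\right) \left(\left(6 - 4\right) + v{\left(3 \right)}\right) = \left(5 - 6\right) \left(\left(6 - 4\right) - 3\right) = - (2 - 3) = \left(-1\right) \left(-1\right) = 1$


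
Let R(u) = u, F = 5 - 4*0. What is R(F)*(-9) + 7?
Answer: -38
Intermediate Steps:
F = 5 (F = 5 + 0 = 5)
R(F)*(-9) + 7 = 5*(-9) + 7 = -45 + 7 = -38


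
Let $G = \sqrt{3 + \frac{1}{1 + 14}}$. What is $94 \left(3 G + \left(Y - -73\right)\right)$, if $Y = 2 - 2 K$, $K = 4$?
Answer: $6298 + \frac{94 \sqrt{690}}{5} \approx 6791.8$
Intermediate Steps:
$Y = -6$ ($Y = 2 - 8 = -6$)
$G = \frac{\sqrt{690}}{15}$ ($G = \sqrt{3 + \frac{1}{15}} = \sqrt{\frac{46}{15}} = \frac{\sqrt{690}}{15} \approx 1.7512$)
$94 \left(3 G + \left(Y - -73\right)\right) = 94 \left(3 \frac{\sqrt{690}}{15} - -67\right) = 94 \left(\frac{\sqrt{690}}{5} + \left(-6 + 73\right)\right) = 94 \left(\frac{\sqrt{690}}{5} + 67\right) = 94 \left(67 + \frac{\sqrt{690}}{5}\right) = 6298 + \frac{94 \sqrt{690}}{5}$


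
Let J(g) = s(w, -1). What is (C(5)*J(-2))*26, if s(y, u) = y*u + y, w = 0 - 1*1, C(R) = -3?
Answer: 0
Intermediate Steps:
w = -1 (w = 0 - 1 = -1)
s(y, u) = y + u*y (s(y, u) = u*y + y = y + u*y)
J(g) = 0 (J(g) = -(1 - 1) = -1*0 = 0)
(C(5)*J(-2))*26 = -3*0*26 = 0*26 = 0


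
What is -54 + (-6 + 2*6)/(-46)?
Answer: -1245/23 ≈ -54.130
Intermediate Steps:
-54 + (-6 + 2*6)/(-46) = -54 - (-6 + 12)/46 = -54 - 1/46*6 = -54 - 3/23 = -1245/23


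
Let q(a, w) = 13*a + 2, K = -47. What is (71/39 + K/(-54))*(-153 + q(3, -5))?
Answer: -105784/351 ≈ -301.38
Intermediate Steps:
q(a, w) = 2 + 13*a
(71/39 + K/(-54))*(-153 + q(3, -5)) = (71/39 - 47/(-54))*(-153 + (2 + 13*3)) = (71*(1/39) - 47*(-1/54))*(-153 + (2 + 39)) = (71/39 + 47/54)*(-153 + 41) = (1889/702)*(-112) = -105784/351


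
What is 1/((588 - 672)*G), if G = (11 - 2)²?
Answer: -1/6804 ≈ -0.00014697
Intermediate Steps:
G = 81 (G = 9² = 81)
1/((588 - 672)*G) = 1/((588 - 672)*81) = (1/81)/(-84) = -1/84*1/81 = -1/6804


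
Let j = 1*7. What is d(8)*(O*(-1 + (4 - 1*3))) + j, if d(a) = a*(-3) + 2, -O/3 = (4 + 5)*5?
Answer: 7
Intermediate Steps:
O = -135 (O = -3*(4 + 5)*5 = -27*5 = -3*45 = -135)
j = 7
d(a) = 2 - 3*a (d(a) = -3*a + 2 = 2 - 3*a)
d(8)*(O*(-1 + (4 - 1*3))) + j = (2 - 3*8)*(-135*(-1 + (4 - 1*3))) + 7 = (2 - 24)*(-135*(-1 + (4 - 3))) + 7 = -(-2970)*(-1 + 1) + 7 = -(-2970)*0 + 7 = -22*0 + 7 = 0 + 7 = 7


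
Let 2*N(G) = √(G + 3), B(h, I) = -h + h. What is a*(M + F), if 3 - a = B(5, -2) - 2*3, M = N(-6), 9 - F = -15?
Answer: 216 + 9*I*√3/2 ≈ 216.0 + 7.7942*I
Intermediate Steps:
F = 24 (F = 9 - 1*(-15) = 9 + 15 = 24)
B(h, I) = 0
N(G) = √(3 + G)/2 (N(G) = √(G + 3)/2 = √(3 + G)/2)
M = I*√3/2 (M = √(3 - 6)/2 = √(-3)/2 = (I*√3)/2 = I*√3/2 ≈ 0.86602*I)
a = 9 (a = 3 - (0 - 2*3) = 3 - (0 - 6) = 3 - 1*(-6) = 3 + 6 = 9)
a*(M + F) = 9*(I*√3/2 + 24) = 9*(24 + I*√3/2) = 216 + 9*I*√3/2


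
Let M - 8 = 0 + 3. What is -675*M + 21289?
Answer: 13864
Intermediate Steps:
M = 11 (M = 8 + (0 + 3) = 8 + 3 = 11)
-675*M + 21289 = -675*11 + 21289 = -7425 + 21289 = 13864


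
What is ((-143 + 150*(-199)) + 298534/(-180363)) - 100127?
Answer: -23469132094/180363 ≈ -1.3012e+5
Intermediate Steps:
((-143 + 150*(-199)) + 298534/(-180363)) - 100127 = ((-143 - 29850) + 298534*(-1/180363)) - 100127 = (-29993 - 298534/180363) - 100127 = -5409925993/180363 - 100127 = -23469132094/180363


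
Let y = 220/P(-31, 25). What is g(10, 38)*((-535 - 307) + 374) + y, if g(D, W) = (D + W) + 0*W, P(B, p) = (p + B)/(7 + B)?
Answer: -21584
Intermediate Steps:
P(B, p) = (B + p)/(7 + B)
y = 880 (y = 220/(((-31 + 25)/(7 - 31))) = 220/((-6/(-24))) = 220/((-1/24*(-6))) = 220/(¼) = 220*4 = 880)
g(D, W) = D + W (g(D, W) = (D + W) + 0 = D + W)
g(10, 38)*((-535 - 307) + 374) + y = (10 + 38)*((-535 - 307) + 374) + 880 = 48*(-842 + 374) + 880 = 48*(-468) + 880 = -22464 + 880 = -21584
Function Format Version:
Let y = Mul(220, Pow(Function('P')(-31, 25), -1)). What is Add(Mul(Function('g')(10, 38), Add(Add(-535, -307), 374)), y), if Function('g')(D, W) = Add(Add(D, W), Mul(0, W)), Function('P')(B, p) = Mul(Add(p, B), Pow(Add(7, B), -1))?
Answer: -21584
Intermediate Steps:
Function('P')(B, p) = Mul(Pow(Add(7, B), -1), Add(B, p)) (Function('P')(B, p) = Mul(Add(B, p), Pow(Add(7, B), -1)) = Mul(Pow(Add(7, B), -1), Add(B, p)))
y = 880 (y = Mul(220, Pow(Mul(Pow(Add(7, -31), -1), Add(-31, 25)), -1)) = Mul(220, Pow(Mul(Pow(-24, -1), -6), -1)) = Mul(220, Pow(Mul(Rational(-1, 24), -6), -1)) = Mul(220, Pow(Rational(1, 4), -1)) = Mul(220, 4) = 880)
Function('g')(D, W) = Add(D, W) (Function('g')(D, W) = Add(Add(D, W), 0) = Add(D, W))
Add(Mul(Function('g')(10, 38), Add(Add(-535, -307), 374)), y) = Add(Mul(Add(10, 38), Add(Add(-535, -307), 374)), 880) = Add(Mul(48, Add(-842, 374)), 880) = Add(Mul(48, -468), 880) = Add(-22464, 880) = -21584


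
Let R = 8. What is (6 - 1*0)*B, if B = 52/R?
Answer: 39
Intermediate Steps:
B = 13/2 (B = 52/8 = 52*(⅛) = 13/2 ≈ 6.5000)
(6 - 1*0)*B = (6 - 1*0)*(13/2) = (6 + 0)*(13/2) = 6*(13/2) = 39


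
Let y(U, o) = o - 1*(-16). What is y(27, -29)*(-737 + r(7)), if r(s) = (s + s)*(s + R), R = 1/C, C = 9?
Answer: 74581/9 ≈ 8286.8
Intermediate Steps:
y(U, o) = 16 + o (y(U, o) = o + 16 = 16 + o)
R = 1/9 ≈ 0.11111
r(s) = 2*s*(1/9 + s) (r(s) = (s + s)*(s + 1/9) = (2*s)*(1/9 + s) = 2*s*(1/9 + s))
y(27, -29)*(-737 + r(7)) = (16 - 29)*(-737 + (2/9)*7*(1 + 9*7)) = -13*(-737 + (2/9)*7*(1 + 63)) = -13*(-737 + (2/9)*7*64) = -13*(-737 + 896/9) = -13*(-5737/9) = 74581/9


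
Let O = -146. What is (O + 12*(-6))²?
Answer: 47524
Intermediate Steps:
(O + 12*(-6))² = (-146 + 12*(-6))² = (-146 - 72)² = (-218)² = 47524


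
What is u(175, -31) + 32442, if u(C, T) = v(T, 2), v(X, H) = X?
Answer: 32411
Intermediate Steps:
u(C, T) = T
u(175, -31) + 32442 = -31 + 32442 = 32411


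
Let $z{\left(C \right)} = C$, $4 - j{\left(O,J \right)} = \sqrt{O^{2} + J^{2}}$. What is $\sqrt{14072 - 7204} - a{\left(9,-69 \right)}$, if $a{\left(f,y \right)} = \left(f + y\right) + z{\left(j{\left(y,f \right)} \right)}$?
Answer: $56 + 2 \sqrt{1717} + 3 \sqrt{538} \approx 208.46$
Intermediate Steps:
$j{\left(O,J \right)} = 4 - \sqrt{J^{2} + O^{2}}$ ($j{\left(O,J \right)} = 4 - \sqrt{O^{2} + J^{2}} = 4 - \sqrt{J^{2} + O^{2}}$)
$a{\left(f,y \right)} = 4 + f + y - \sqrt{f^{2} + y^{2}}$ ($a{\left(f,y \right)} = \left(f + y\right) - \left(-4 + \sqrt{f^{2} + y^{2}}\right) = 4 + f + y - \sqrt{f^{2} + y^{2}}$)
$\sqrt{14072 - 7204} - a{\left(9,-69 \right)} = \sqrt{14072 - 7204} - \left(4 + 9 - 69 - \sqrt{9^{2} + \left(-69\right)^{2}}\right) = \sqrt{6868} - \left(4 + 9 - 69 - \sqrt{81 + 4761}\right) = 2 \sqrt{1717} - \left(4 + 9 - 69 - \sqrt{4842}\right) = 2 \sqrt{1717} - \left(4 + 9 - 69 - 3 \sqrt{538}\right) = 2 \sqrt{1717} - \left(-56 - 3 \sqrt{538}\right) = 2 \sqrt{1717} + \left(56 + 3 \sqrt{538}\right) = 56 + 2 \sqrt{1717} + 3 \sqrt{538}$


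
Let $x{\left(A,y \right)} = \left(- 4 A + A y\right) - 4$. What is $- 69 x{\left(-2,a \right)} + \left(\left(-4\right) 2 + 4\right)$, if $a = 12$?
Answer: $1376$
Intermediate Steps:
$x{\left(A,y \right)} = -4 - 4 A + A y$
$- 69 x{\left(-2,a \right)} + \left(\left(-4\right) 2 + 4\right) = - 69 \left(-4 - -8 - 24\right) + \left(\left(-4\right) 2 + 4\right) = - 69 \left(-4 + 8 - 24\right) + \left(-8 + 4\right) = \left(-69\right) \left(-20\right) - 4 = 1380 - 4 = 1376$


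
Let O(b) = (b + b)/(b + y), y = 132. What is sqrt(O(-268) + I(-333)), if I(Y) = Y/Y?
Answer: 2*sqrt(357)/17 ≈ 2.2229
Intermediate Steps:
I(Y) = 1
O(b) = 2*b/(132 + b) (O(b) = (b + b)/(b + 132) = (2*b)/(132 + b) = 2*b/(132 + b))
sqrt(O(-268) + I(-333)) = sqrt(2*(-268)/(132 - 268) + 1) = sqrt(2*(-268)/(-136) + 1) = sqrt(2*(-268)*(-1/136) + 1) = sqrt(67/17 + 1) = sqrt(84/17) = 2*sqrt(357)/17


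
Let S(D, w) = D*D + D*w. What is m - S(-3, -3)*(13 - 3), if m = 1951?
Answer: 1771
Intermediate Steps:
S(D, w) = D**2 + D*w
m - S(-3, -3)*(13 - 3) = 1951 - (-3*(-3 - 3))*(13 - 3) = 1951 - (-3*(-6))*10 = 1951 - 18*10 = 1951 - 1*180 = 1951 - 180 = 1771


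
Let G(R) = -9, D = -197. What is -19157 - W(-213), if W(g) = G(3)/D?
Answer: -3773938/197 ≈ -19157.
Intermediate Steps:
W(g) = 9/197 (W(g) = -9/(-197) = -9*(-1/197) = 9/197)
-19157 - W(-213) = -19157 - 1*9/197 = -19157 - 9/197 = -3773938/197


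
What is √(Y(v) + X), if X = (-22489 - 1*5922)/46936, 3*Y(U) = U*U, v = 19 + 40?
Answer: √5748450799566/70404 ≈ 34.055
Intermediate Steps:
v = 59
Y(U) = U²/3 (Y(U) = (U*U)/3 = U²/3)
X = -28411/46936 (X = (-22489 - 5922)*(1/46936) = -28411*1/46936 = -28411/46936 ≈ -0.60531)
√(Y(v) + X) = √((⅓)*59² - 28411/46936) = √((⅓)*3481 - 28411/46936) = √(3481/3 - 28411/46936) = √(163298983/140808) = √5748450799566/70404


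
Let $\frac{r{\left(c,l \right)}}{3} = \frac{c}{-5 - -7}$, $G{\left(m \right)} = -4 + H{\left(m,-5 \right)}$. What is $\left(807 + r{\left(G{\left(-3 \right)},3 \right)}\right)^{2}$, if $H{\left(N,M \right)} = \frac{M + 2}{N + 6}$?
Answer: $\frac{2556801}{4} \approx 6.392 \cdot 10^{5}$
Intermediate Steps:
$H{\left(N,M \right)} = \frac{2 + M}{6 + N}$
$G{\left(m \right)} = -4 - \frac{3}{6 + m}$ ($G{\left(m \right)} = -4 + \frac{2 - 5}{6 + m} = -4 + \frac{1}{6 + m} \left(-3\right) = -4 - \frac{3}{6 + m}$)
$r{\left(c,l \right)} = \frac{3 c}{2}$ ($r{\left(c,l \right)} = 3 \frac{c}{-5 - -7} = 3 \frac{c}{-5 + 7} = 3 \frac{c}{2} = \frac{3 c}{2}$)
$\left(807 + r{\left(G{\left(-3 \right)},3 \right)}\right)^{2} = \left(807 + \frac{3 \frac{-27 - -12}{6 - 3}}{2}\right)^{2} = \left(807 + \frac{3 \frac{-27 + 12}{3}}{2}\right)^{2} = \left(807 + \frac{3 \cdot \frac{1}{3} \left(-15\right)}{2}\right)^{2} = \left(807 + \frac{3}{2} \left(-5\right)\right)^{2} = \left(807 - \frac{15}{2}\right)^{2} = \left(\frac{1599}{2}\right)^{2} = \frac{2556801}{4}$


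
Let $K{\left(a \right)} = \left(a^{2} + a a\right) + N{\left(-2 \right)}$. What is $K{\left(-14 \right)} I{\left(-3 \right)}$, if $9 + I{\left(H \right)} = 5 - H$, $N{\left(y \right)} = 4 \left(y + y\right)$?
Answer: $-376$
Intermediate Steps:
$N{\left(y \right)} = 8 y$ ($N{\left(y \right)} = 4 \cdot 2 y = 8 y$)
$I{\left(H \right)} = -4 - H$ ($I{\left(H \right)} = -9 - \left(-5 + H\right) = -4 - H$)
$K{\left(a \right)} = -16 + 2 a^{2}$ ($K{\left(a \right)} = \left(a^{2} + a a\right) + 8 \left(-2\right) = \left(a^{2} + a^{2}\right) - 16 = 2 a^{2} - 16 = -16 + 2 a^{2}$)
$K{\left(-14 \right)} I{\left(-3 \right)} = \left(-16 + 2 \left(-14\right)^{2}\right) \left(-4 - -3\right) = \left(-16 + 2 \cdot 196\right) \left(-4 + 3\right) = \left(-16 + 392\right) \left(-1\right) = 376 \left(-1\right) = -376$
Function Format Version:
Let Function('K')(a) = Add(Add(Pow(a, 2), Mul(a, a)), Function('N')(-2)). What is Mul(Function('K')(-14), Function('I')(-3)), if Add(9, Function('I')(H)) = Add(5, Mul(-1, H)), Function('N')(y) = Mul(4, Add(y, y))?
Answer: -376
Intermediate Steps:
Function('N')(y) = Mul(8, y) (Function('N')(y) = Mul(4, Mul(2, y)) = Mul(8, y))
Function('I')(H) = Add(-4, Mul(-1, H)) (Function('I')(H) = Add(-9, Add(5, Mul(-1, H))) = Add(-4, Mul(-1, H)))
Function('K')(a) = Add(-16, Mul(2, Pow(a, 2))) (Function('K')(a) = Add(Add(Pow(a, 2), Mul(a, a)), Mul(8, -2)) = Add(Add(Pow(a, 2), Pow(a, 2)), -16) = Add(Mul(2, Pow(a, 2)), -16) = Add(-16, Mul(2, Pow(a, 2))))
Mul(Function('K')(-14), Function('I')(-3)) = Mul(Add(-16, Mul(2, Pow(-14, 2))), Add(-4, Mul(-1, -3))) = Mul(Add(-16, Mul(2, 196)), Add(-4, 3)) = Mul(Add(-16, 392), -1) = Mul(376, -1) = -376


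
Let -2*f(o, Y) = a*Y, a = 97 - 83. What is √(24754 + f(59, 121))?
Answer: √23907 ≈ 154.62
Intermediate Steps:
a = 14
f(o, Y) = -7*Y
√(24754 + f(59, 121)) = √(24754 - 7*121) = √(24754 - 847) = √23907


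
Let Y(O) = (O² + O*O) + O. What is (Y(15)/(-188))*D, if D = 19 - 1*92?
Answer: 33945/188 ≈ 180.56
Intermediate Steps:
Y(O) = O + 2*O² (Y(O) = (O² + O²) + O = 2*O² + O = O + 2*O²)
D = -73 (D = 19 - 92 = -73)
(Y(15)/(-188))*D = ((15*(1 + 2*15))/(-188))*(-73) = -15*(1 + 30)/188*(-73) = -15*31/188*(-73) = -1/188*465*(-73) = -465/188*(-73) = 33945/188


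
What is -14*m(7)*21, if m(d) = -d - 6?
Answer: 3822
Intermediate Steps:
m(d) = -6 - d
-14*m(7)*21 = -14*(-6 - 1*7)*21 = -14*(-6 - 7)*21 = -14*(-13)*21 = 182*21 = 3822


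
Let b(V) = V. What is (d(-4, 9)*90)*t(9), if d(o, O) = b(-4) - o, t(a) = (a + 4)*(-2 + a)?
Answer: 0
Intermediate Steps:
t(a) = (-2 + a)*(4 + a) (t(a) = (4 + a)*(-2 + a) = (-2 + a)*(4 + a))
d(o, O) = -4 - o
(d(-4, 9)*90)*t(9) = ((-4 - 1*(-4))*90)*(-8 + 9**2 + 2*9) = ((-4 + 4)*90)*(-8 + 81 + 18) = (0*90)*91 = 0*91 = 0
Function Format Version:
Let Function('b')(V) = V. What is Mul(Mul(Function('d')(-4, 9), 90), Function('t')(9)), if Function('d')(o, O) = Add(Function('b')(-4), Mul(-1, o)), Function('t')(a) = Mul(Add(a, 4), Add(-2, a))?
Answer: 0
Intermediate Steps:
Function('t')(a) = Mul(Add(-2, a), Add(4, a)) (Function('t')(a) = Mul(Add(4, a), Add(-2, a)) = Mul(Add(-2, a), Add(4, a)))
Function('d')(o, O) = Add(-4, Mul(-1, o))
Mul(Mul(Function('d')(-4, 9), 90), Function('t')(9)) = Mul(Mul(Add(-4, Mul(-1, -4)), 90), Add(-8, Pow(9, 2), Mul(2, 9))) = Mul(Mul(Add(-4, 4), 90), Add(-8, 81, 18)) = Mul(Mul(0, 90), 91) = Mul(0, 91) = 0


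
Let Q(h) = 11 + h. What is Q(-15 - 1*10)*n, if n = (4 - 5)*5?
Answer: 70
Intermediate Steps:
n = -5 (n = -1*5 = -5)
Q(-15 - 1*10)*n = (11 + (-15 - 1*10))*(-5) = (11 + (-15 - 10))*(-5) = (11 - 25)*(-5) = -14*(-5) = 70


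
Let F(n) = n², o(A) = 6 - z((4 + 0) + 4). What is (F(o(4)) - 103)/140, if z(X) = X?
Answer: -99/140 ≈ -0.70714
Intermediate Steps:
o(A) = -2 (o(A) = 6 - ((4 + 0) + 4) = 6 - (4 + 4) = 6 - 1*8 = 6 - 8 = -2)
(F(o(4)) - 103)/140 = ((-2)² - 103)/140 = (4 - 103)/140 = (1/140)*(-99) = -99/140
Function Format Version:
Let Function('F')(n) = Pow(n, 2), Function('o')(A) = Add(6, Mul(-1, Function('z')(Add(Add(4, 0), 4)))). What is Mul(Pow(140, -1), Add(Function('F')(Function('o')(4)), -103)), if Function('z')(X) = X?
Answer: Rational(-99, 140) ≈ -0.70714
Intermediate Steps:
Function('o')(A) = -2 (Function('o')(A) = Add(6, Mul(-1, Add(Add(4, 0), 4))) = Add(6, Mul(-1, Add(4, 4))) = Add(6, Mul(-1, 8)) = Add(6, -8) = -2)
Mul(Pow(140, -1), Add(Function('F')(Function('o')(4)), -103)) = Mul(Pow(140, -1), Add(Pow(-2, 2), -103)) = Mul(Rational(1, 140), Add(4, -103)) = Mul(Rational(1, 140), -99) = Rational(-99, 140)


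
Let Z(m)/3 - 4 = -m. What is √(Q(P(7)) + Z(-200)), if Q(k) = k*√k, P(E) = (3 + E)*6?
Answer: 2*√(153 + 30*√15) ≈ 32.814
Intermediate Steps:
P(E) = 18 + 6*E
Q(k) = k^(3/2)
Z(m) = 12 - 3*m (Z(m) = 12 + 3*(-m) = 12 - 3*m)
√(Q(P(7)) + Z(-200)) = √((18 + 6*7)^(3/2) + (12 - 3*(-200))) = √((18 + 42)^(3/2) + (12 + 600)) = √(60^(3/2) + 612) = √(120*√15 + 612) = √(612 + 120*√15)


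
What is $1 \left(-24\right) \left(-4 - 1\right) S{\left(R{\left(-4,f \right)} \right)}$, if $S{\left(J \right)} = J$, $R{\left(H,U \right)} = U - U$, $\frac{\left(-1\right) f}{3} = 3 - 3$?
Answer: $0$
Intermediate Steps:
$f = 0$ ($f = - 3 \left(3 - 3\right) = \left(-3\right) 0 = 0$)
$R{\left(H,U \right)} = 0$
$1 \left(-24\right) \left(-4 - 1\right) S{\left(R{\left(-4,f \right)} \right)} = 1 \left(-24\right) \left(-4 - 1\right) 0 = - 24 \left(\left(-5\right) 0\right) = \left(-24\right) 0 = 0$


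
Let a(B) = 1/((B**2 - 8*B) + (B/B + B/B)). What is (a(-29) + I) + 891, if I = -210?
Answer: 732076/1075 ≈ 681.00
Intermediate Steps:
a(B) = 1/(2 + B**2 - 8*B) (a(B) = 1/((B**2 - 8*B) + (1 + 1)) = 1/((B**2 - 8*B) + 2) = 1/(2 + B**2 - 8*B))
(a(-29) + I) + 891 = (1/(2 + (-29)**2 - 8*(-29)) - 210) + 891 = (1/(2 + 841 + 232) - 210) + 891 = (1/1075 - 210) + 891 = -225749/1075 + 891 = 732076/1075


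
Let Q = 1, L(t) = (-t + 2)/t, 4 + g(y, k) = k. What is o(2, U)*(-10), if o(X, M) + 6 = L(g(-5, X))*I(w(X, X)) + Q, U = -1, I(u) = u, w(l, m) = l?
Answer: 90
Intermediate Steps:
g(y, k) = -4 + k
L(t) = (2 - t)/t
o(X, M) = -5 + X*(6 - X)/(-4 + X) (o(X, M) = -6 + (((2 - (-4 + X))/(-4 + X))*X + 1) = -6 + (((2 + (4 - X))/(-4 + X))*X + 1) = -6 + (((6 - X)/(-4 + X))*X + 1) = -6 + (X*(6 - X)/(-4 + X) + 1) = -6 + (1 + X*(6 - X)/(-4 + X)) = -5 + X*(6 - X)/(-4 + X))
o(2, U)*(-10) = ((20 + 2 - 1*2²)/(-4 + 2))*(-10) = ((20 + 2 - 1*4)/(-2))*(-10) = -(20 + 2 - 4)/2*(-10) = -½*18*(-10) = -9*(-10) = 90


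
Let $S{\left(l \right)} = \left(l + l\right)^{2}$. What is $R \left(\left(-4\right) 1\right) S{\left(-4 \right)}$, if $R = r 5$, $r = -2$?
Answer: $2560$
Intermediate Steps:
$S{\left(l \right)} = 4 l^{2}$ ($S{\left(l \right)} = \left(2 l\right)^{2} = 4 l^{2}$)
$R = -10$ ($R = \left(-2\right) 5 = -10$)
$R \left(\left(-4\right) 1\right) S{\left(-4 \right)} = - 10 \left(\left(-4\right) 1\right) 4 \left(-4\right)^{2} = \left(-10\right) \left(-4\right) 4 \cdot 16 = 40 \cdot 64 = 2560$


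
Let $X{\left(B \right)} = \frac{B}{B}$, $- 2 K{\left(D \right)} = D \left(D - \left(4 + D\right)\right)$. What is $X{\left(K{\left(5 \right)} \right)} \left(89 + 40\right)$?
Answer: $129$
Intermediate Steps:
$K{\left(D \right)} = 2 D$ ($K{\left(D \right)} = - \frac{D \left(D - \left(4 + D\right)\right)}{2} = - \frac{D \left(-4\right)}{2} = - \frac{\left(-4\right) D}{2} = 2 D$)
$X{\left(B \right)} = 1$
$X{\left(K{\left(5 \right)} \right)} \left(89 + 40\right) = 1 \left(89 + 40\right) = 1 \cdot 129 = 129$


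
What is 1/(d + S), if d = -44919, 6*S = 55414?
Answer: -3/107050 ≈ -2.8024e-5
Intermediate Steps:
S = 27707/3 (S = (⅙)*55414 = 27707/3 ≈ 9235.7)
1/(d + S) = 1/(-44919 + 27707/3) = 1/(-107050/3) = -3/107050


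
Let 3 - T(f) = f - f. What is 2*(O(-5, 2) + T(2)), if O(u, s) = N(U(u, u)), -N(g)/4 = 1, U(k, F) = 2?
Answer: -2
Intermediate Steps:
N(g) = -4 (N(g) = -4*1 = -4)
O(u, s) = -4
T(f) = 3 (T(f) = 3 - (f - f) = 3 - 1*0 = 3 + 0 = 3)
2*(O(-5, 2) + T(2)) = 2*(-4 + 3) = 2*(-1) = -2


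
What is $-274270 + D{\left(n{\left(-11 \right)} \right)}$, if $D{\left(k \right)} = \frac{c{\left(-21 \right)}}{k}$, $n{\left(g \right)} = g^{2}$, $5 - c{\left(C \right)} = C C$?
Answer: $- \frac{33187106}{121} \approx -2.7427 \cdot 10^{5}$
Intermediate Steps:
$c{\left(C \right)} = 5 - C^{2}$ ($c{\left(C \right)} = 5 - C C = 5 - C^{2}$)
$D{\left(k \right)} = - \frac{436}{k}$ ($D{\left(k \right)} = \frac{5 - \left(-21\right)^{2}}{k} = \frac{5 - 441}{k} = - \frac{436}{k}$)
$-274270 + D{\left(n{\left(-11 \right)} \right)} = -274270 - \frac{436}{\left(-11\right)^{2}} = -274270 - \frac{436}{121} = - \frac{33187106}{121}$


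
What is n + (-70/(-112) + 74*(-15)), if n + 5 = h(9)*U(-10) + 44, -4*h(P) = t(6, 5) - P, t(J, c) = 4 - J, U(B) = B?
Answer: -8783/8 ≈ -1097.9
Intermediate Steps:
h(P) = ½ + P/4 (h(P) = -((4 - 1*6) - P)/4 = -((4 - 6) - P)/4 = -(-2 - P)/4 = ½ + P/4)
n = 23/2 (n = -5 + ((½ + (¼)*9)*(-10) + 44) = -5 + ((½ + 9/4)*(-10) + 44) = -5 + ((11/4)*(-10) + 44) = -5 + (-55/2 + 44) = -5 + 33/2 = 23/2 ≈ 11.500)
n + (-70/(-112) + 74*(-15)) = 23/2 + (-70/(-112) + 74*(-15)) = 23/2 + (-70*(-1/112) - 1110) = 23/2 + (5/8 - 1110) = 23/2 - 8875/8 = -8783/8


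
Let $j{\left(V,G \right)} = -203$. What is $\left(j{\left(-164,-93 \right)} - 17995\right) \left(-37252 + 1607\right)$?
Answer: $648667710$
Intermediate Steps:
$\left(j{\left(-164,-93 \right)} - 17995\right) \left(-37252 + 1607\right) = \left(-203 - 17995\right) \left(-37252 + 1607\right) = \left(-18198\right) \left(-35645\right) = 648667710$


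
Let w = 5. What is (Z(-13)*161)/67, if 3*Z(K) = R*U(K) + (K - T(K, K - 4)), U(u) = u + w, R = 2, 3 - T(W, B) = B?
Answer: -7889/201 ≈ -39.249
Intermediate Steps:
T(W, B) = 3 - B
U(u) = 5 + u (U(u) = u + 5 = 5 + u)
Z(K) = 1 + 4*K/3 (Z(K) = (2*(5 + K) + (K - (3 - (K - 4))))/3 = ((10 + 2*K) + (K - (3 - (-4 + K))))/3 = ((10 + 2*K) + (K - (3 + (4 - K))))/3 = ((10 + 2*K) + (K - (7 - K)))/3 = ((10 + 2*K) + (K + (-7 + K)))/3 = ((10 + 2*K) + (-7 + 2*K))/3 = (3 + 4*K)/3 = 1 + 4*K/3)
(Z(-13)*161)/67 = ((1 + (4/3)*(-13))*161)/67 = ((1 - 52/3)*161)*(1/67) = -49/3*161*(1/67) = -7889/3*1/67 = -7889/201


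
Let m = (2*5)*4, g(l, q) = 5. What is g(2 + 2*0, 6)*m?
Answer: 200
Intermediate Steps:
m = 40 (m = 10*4 = 40)
g(2 + 2*0, 6)*m = 5*40 = 200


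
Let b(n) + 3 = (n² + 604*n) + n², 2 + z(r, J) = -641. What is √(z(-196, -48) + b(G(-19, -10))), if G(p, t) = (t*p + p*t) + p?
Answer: 2*√119510 ≈ 691.40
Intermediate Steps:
G(p, t) = p + 2*p*t (G(p, t) = (p*t + p*t) + p = 2*p*t + p = p + 2*p*t)
z(r, J) = -643 (z(r, J) = -2 - 641 = -643)
b(n) = -3 + 2*n² + 604*n (b(n) = -3 + ((n² + 604*n) + n²) = -3 + (2*n² + 604*n) = -3 + 2*n² + 604*n)
√(z(-196, -48) + b(G(-19, -10))) = √(-643 + (-3 + 2*(-19*(1 + 2*(-10)))² + 604*(-19*(1 + 2*(-10))))) = √(-643 + (-3 + 2*(-19*(1 - 20))² + 604*(-19*(1 - 20)))) = √(-643 + (-3 + 2*(-19*(-19))² + 604*(-19*(-19)))) = √(-643 + (-3 + 2*361² + 604*361)) = √(-643 + (-3 + 2*130321 + 218044)) = √(-643 + (-3 + 260642 + 218044)) = √(-643 + 478683) = √478040 = 2*√119510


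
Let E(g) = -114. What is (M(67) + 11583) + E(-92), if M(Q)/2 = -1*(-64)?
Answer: 11597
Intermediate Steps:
M(Q) = 128 (M(Q) = 2*(-1*(-64)) = 2*64 = 128)
(M(67) + 11583) + E(-92) = (128 + 11583) - 114 = 11711 - 114 = 11597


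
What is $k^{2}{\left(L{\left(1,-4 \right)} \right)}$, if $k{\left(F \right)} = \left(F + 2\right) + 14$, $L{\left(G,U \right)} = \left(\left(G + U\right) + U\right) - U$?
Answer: $169$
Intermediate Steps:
$L{\left(G,U \right)} = G + U$ ($L{\left(G,U \right)} = \left(G + 2 U\right) - U = G + U$)
$k{\left(F \right)} = 16 + F$ ($k{\left(F \right)} = \left(2 + F\right) + 14 = 16 + F$)
$k^{2}{\left(L{\left(1,-4 \right)} \right)} = \left(16 + \left(1 - 4\right)\right)^{2} = \left(16 - 3\right)^{2} = 13^{2} = 169$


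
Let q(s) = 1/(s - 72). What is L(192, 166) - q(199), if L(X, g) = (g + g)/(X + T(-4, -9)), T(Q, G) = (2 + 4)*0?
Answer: 10493/6096 ≈ 1.7213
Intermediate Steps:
T(Q, G) = 0 (T(Q, G) = 6*0 = 0)
L(X, g) = 2*g/X (L(X, g) = (g + g)/(X + 0) = (2*g)/X = 2*g/X)
q(s) = 1/(-72 + s)
L(192, 166) - q(199) = 2*166/192 - 1/(-72 + 199) = 2*166*(1/192) - 1/127 = 83/48 - 1*1/127 = 83/48 - 1/127 = 10493/6096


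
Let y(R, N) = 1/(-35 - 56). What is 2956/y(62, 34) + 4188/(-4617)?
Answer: -413986240/1539 ≈ -2.6900e+5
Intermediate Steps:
y(R, N) = -1/91 (y(R, N) = 1/(-91) = -1/91)
2956/y(62, 34) + 4188/(-4617) = 2956/(-1/91) + 4188/(-4617) = 2956*(-91) + 4188*(-1/4617) = -268996 - 1396/1539 = -413986240/1539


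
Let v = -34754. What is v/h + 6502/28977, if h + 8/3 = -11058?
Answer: 1618474669/480757407 ≈ 3.3665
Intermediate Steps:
h = -33182/3 (h = -8/3 - 11058 = -33182/3 ≈ -11061.)
v/h + 6502/28977 = -34754/(-33182/3) + 6502/28977 = -34754*(-3/33182) + 6502*(1/28977) = 52131/16591 + 6502/28977 = 1618474669/480757407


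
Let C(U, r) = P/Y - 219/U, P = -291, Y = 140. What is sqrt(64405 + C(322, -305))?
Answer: sqrt(3406878565)/230 ≈ 253.78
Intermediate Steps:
C(U, r) = -291/140 - 219/U
sqrt(64405 + C(322, -305)) = sqrt(64405 + (-291/140 - 219/322)) = sqrt(64405 - 1269/460) = sqrt(29625031/460) = sqrt(3406878565)/230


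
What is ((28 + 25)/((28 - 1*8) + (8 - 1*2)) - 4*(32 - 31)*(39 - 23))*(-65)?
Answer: 8055/2 ≈ 4027.5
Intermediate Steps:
((28 + 25)/((28 - 1*8) + (8 - 1*2)) - 4*(32 - 31)*(39 - 23))*(-65) = (53/((28 - 8) + (8 - 2)) - 4*16)*(-65) = (53/(20 + 6) - 4*16)*(-65) = (53/26 - 64)*(-65) = -1611/26*(-65) = 8055/2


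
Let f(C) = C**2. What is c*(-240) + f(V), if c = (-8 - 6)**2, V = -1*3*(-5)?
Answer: -46815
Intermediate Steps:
V = 15 (V = -3*(-5) = 15)
c = 196 (c = (-14)**2 = 196)
c*(-240) + f(V) = 196*(-240) + 15**2 = -47040 + 225 = -46815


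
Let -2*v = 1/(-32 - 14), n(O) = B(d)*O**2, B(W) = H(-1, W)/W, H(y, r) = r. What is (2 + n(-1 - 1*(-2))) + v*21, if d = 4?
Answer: 297/92 ≈ 3.2283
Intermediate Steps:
B(W) = 1 (B(W) = W/W = 1)
n(O) = O**2 (n(O) = 1*O**2 = O**2)
v = 1/92 (v = -1/(2*(-32 - 14)) = -1/2/(-46) = -1/2*(-1/46) = 1/92 ≈ 0.010870)
(2 + n(-1 - 1*(-2))) + v*21 = (2 + (-1 - 1*(-2))**2) + (1/92)*21 = (2 + (-1 + 2)**2) + 21/92 = (2 + 1**2) + 21/92 = (2 + 1) + 21/92 = 3 + 21/92 = 297/92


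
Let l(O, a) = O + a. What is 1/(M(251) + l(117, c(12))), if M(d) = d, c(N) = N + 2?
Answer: 1/382 ≈ 0.0026178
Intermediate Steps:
c(N) = 2 + N
1/(M(251) + l(117, c(12))) = 1/(251 + (117 + (2 + 12))) = 1/(251 + (117 + 14)) = 1/(251 + 131) = 1/382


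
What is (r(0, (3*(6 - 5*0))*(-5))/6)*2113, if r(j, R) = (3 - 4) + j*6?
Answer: -2113/6 ≈ -352.17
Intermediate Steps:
r(j, R) = -1 + 6*j
(r(0, (3*(6 - 5*0))*(-5))/6)*2113 = ((-1 + 6*0)/6)*2113 = ((-1 + 0)*(⅙))*2113 = -1*⅙*2113 = -⅙*2113 = -2113/6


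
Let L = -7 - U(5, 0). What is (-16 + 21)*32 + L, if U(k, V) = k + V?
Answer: 148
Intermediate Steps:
U(k, V) = V + k
L = -12 (L = -7 - (0 + 5) = -7 - 1*5 = -7 - 5 = -12)
(-16 + 21)*32 + L = (-16 + 21)*32 - 12 = 5*32 - 12 = 160 - 12 = 148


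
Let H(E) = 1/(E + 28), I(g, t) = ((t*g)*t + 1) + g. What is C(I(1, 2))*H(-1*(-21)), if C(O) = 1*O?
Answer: 6/49 ≈ 0.12245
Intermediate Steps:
I(g, t) = 1 + g + g*t² (I(g, t) = ((g*t)*t + 1) + g = (g*t² + 1) + g = (1 + g*t²) + g = 1 + g + g*t²)
C(O) = O
H(E) = 1/(28 + E)
C(I(1, 2))*H(-1*(-21)) = (1 + 1 + 1*2²)/(28 - 1*(-21)) = (1 + 1 + 1*4)/(28 + 21) = (1 + 1 + 4)/49 = 6*(1/49) = 6/49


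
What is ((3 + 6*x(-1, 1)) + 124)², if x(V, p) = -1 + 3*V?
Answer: 10609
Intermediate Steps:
((3 + 6*x(-1, 1)) + 124)² = ((3 + 6*(-1 + 3*(-1))) + 124)² = ((3 + 6*(-1 - 3)) + 124)² = ((3 + 6*(-4)) + 124)² = ((3 - 24) + 124)² = (-21 + 124)² = 103² = 10609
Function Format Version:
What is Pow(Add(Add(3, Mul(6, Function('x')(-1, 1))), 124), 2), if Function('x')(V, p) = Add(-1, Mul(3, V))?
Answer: 10609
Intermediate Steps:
Pow(Add(Add(3, Mul(6, Function('x')(-1, 1))), 124), 2) = Pow(Add(Add(3, Mul(6, Add(-1, Mul(3, -1)))), 124), 2) = Pow(Add(Add(3, Mul(6, Add(-1, -3))), 124), 2) = Pow(Add(Add(3, Mul(6, -4)), 124), 2) = Pow(Add(Add(3, -24), 124), 2) = Pow(Add(-21, 124), 2) = Pow(103, 2) = 10609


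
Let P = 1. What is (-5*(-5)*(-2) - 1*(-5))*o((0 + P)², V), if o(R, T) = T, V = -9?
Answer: 405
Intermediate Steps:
(-5*(-5)*(-2) - 1*(-5))*o((0 + P)², V) = (-5*(-5)*(-2) - 1*(-5))*(-9) = (25*(-2) + 5)*(-9) = (-50 + 5)*(-9) = -45*(-9) = 405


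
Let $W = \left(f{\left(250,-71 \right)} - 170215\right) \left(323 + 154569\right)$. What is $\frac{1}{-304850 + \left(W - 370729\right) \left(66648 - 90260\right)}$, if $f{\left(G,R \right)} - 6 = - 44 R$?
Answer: $\frac{1}{611090378658138} \approx 1.6364 \cdot 10^{-15}$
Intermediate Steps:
$f{\left(G,R \right)} = 6 - 44 R$
$W = -25880129820$ ($W = \left(\left(6 - -3124\right) - 170215\right) \left(323 + 154569\right) = \left(\left(6 + 3124\right) - 170215\right) 154892 = \left(3130 - 170215\right) 154892 = \left(-167085\right) 154892 = -25880129820$)
$\frac{1}{-304850 + \left(W - 370729\right) \left(66648 - 90260\right)} = \frac{1}{-304850 + \left(-25880129820 - 370729\right) \left(66648 - 90260\right)} = \frac{1}{-304850 - -611090378962988} = \frac{1}{-304850 + 611090378962988} = \frac{1}{611090378658138}$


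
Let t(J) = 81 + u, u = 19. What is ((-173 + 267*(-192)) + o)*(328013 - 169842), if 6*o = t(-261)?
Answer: -24399616631/3 ≈ -8.1332e+9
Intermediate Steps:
t(J) = 100 (t(J) = 81 + 19 = 100)
o = 50/3 (o = (⅙)*100 = 50/3 ≈ 16.667)
((-173 + 267*(-192)) + o)*(328013 - 169842) = ((-173 + 267*(-192)) + 50/3)*(328013 - 169842) = ((-173 - 51264) + 50/3)*158171 = (-51437 + 50/3)*158171 = -154261/3*158171 = -24399616631/3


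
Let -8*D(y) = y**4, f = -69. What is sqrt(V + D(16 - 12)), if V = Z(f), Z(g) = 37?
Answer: sqrt(5) ≈ 2.2361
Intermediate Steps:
V = 37
D(y) = -y**4/8
sqrt(V + D(16 - 12)) = sqrt(37 - (16 - 12)**4/8) = sqrt(37 - 1/8*4**4) = sqrt(37 - 1/8*256) = sqrt(37 - 32) = sqrt(5)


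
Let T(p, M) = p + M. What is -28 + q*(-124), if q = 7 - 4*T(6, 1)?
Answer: 2576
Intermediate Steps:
T(p, M) = M + p
q = -21 (q = 7 - 4*(1 + 6) = 7 - 4*7 = 7 - 28 = -21)
-28 + q*(-124) = -28 - 21*(-124) = -28 + 2604 = 2576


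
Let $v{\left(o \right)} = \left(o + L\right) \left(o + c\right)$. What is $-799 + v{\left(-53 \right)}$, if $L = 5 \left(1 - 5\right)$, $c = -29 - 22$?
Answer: $6793$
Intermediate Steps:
$c = -51$ ($c = -29 - 22 = -51$)
$L = -20$ ($L = 5 \left(-4\right) = -20$)
$v{\left(o \right)} = \left(-51 + o\right) \left(-20 + o\right)$ ($v{\left(o \right)} = \left(o - 20\right) \left(o - 51\right) = \left(-20 + o\right) \left(-51 + o\right) = \left(-51 + o\right) \left(-20 + o\right)$)
$-799 + v{\left(-53 \right)} = -799 + \left(1020 + \left(-53\right)^{2} - -3763\right) = -799 + \left(1020 + 2809 + 3763\right) = -799 + 7592 = 6793$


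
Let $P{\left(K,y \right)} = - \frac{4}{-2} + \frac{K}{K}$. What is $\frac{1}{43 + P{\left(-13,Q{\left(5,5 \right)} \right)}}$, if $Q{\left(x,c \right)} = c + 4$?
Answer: $\frac{1}{46} \approx 0.021739$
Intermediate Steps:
$Q{\left(x,c \right)} = 4 + c$
$P{\left(K,y \right)} = 3$ ($P{\left(K,y \right)} = \left(-4\right) \left(- \frac{1}{2}\right) + 1 = 2 + 1 = 3$)
$\frac{1}{43 + P{\left(-13,Q{\left(5,5 \right)} \right)}} = \frac{1}{43 + 3} = \frac{1}{46}$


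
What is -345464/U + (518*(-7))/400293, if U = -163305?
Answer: 15299408558/7263316485 ≈ 2.1064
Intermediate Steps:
-345464/U + (518*(-7))/400293 = -345464/(-163305) + (518*(-7))/400293 = -345464*(-1/163305) - 3626*1/400293 = 345464/163305 - 3626/400293 = 15299408558/7263316485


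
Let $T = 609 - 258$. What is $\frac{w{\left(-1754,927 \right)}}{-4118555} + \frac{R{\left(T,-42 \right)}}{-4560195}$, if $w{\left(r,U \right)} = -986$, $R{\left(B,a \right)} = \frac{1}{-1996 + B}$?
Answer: $\frac{211328674363}{882726454156575} \approx 0.0002394$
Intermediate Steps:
$T = 351$ ($T = 609 - 258 = 351$)
$\frac{w{\left(-1754,927 \right)}}{-4118555} + \frac{R{\left(T,-42 \right)}}{-4560195} = - \frac{986}{-4118555} + \frac{1}{\left(-1996 + 351\right) \left(-4560195\right)} = \left(-986\right) \left(- \frac{1}{4118555}\right) + \frac{1}{-1645} \left(- \frac{1}{4560195}\right) = \frac{986}{4118555} - - \frac{1}{7501520775} = \frac{986}{4118555} + \frac{1}{7501520775} = \frac{211328674363}{882726454156575}$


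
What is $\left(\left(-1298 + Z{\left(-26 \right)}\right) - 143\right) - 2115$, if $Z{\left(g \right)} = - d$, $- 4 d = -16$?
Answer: $-3560$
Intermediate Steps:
$d = 4$ ($d = \left(- \frac{1}{4}\right) \left(-16\right) = 4$)
$Z{\left(g \right)} = -4$ ($Z{\left(g \right)} = \left(-1\right) 4 = -4$)
$\left(\left(-1298 + Z{\left(-26 \right)}\right) - 143\right) - 2115 = \left(\left(-1298 - 4\right) - 143\right) - 2115 = \left(-1302 - 143\right) - 2115 = -1445 - 2115 = -3560$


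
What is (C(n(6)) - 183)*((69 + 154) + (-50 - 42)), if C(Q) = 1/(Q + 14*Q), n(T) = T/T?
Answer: -359464/15 ≈ -23964.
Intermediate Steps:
n(T) = 1
C(Q) = 1/(15*Q)
(C(n(6)) - 183)*((69 + 154) + (-50 - 42)) = ((1/15)/1 - 183)*((69 + 154) + (-50 - 42)) = ((1/15)*1 - 183)*(223 - 92) = (1/15 - 183)*131 = -2744/15*131 = -359464/15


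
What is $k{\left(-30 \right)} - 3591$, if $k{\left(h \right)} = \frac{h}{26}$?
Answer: $- \frac{46698}{13} \approx -3592.2$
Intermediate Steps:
$k{\left(h \right)} = \frac{h}{26}$ ($k{\left(h \right)} = h \frac{1}{26} = \frac{h}{26}$)
$k{\left(-30 \right)} - 3591 = \frac{1}{26} \left(-30\right) - 3591 = - \frac{15}{13} - 3591 = - \frac{46698}{13}$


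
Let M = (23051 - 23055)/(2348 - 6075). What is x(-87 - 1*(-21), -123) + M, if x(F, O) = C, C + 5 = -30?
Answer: -130441/3727 ≈ -34.999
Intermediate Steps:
C = -35 (C = -5 - 30 = -35)
x(F, O) = -35
M = 4/3727 (M = -4/(-3727) = -4*(-1/3727) = 4/3727 ≈ 0.0010732)
x(-87 - 1*(-21), -123) + M = -35 + 4/3727 = -130441/3727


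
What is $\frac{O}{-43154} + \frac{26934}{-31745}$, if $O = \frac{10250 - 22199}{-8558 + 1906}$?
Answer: $- \frac{7732064350077}{9112732651960} \approx -0.84849$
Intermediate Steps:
$O = \frac{11949}{6652}$ ($O = - \frac{11949}{-6652} = \left(-11949\right) \left(- \frac{1}{6652}\right) = \frac{11949}{6652} \approx 1.7963$)
$\frac{O}{-43154} + \frac{26934}{-31745} = \frac{11949}{6652 \left(-43154\right)} + \frac{26934}{-31745} = \frac{11949}{6652} \left(- \frac{1}{43154}\right) + 26934 \left(- \frac{1}{31745}\right) = - \frac{11949}{287060408} - \frac{26934}{31745} = - \frac{7732064350077}{9112732651960}$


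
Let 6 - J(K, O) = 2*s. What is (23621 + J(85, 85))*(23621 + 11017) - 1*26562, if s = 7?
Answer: 817880532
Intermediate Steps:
J(K, O) = -8 (J(K, O) = 6 - 2*7 = 6 - 1*14 = 6 - 14 = -8)
(23621 + J(85, 85))*(23621 + 11017) - 1*26562 = (23621 - 8)*(23621 + 11017) - 1*26562 = 23613*34638 - 26562 = 817907094 - 26562 = 817880532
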